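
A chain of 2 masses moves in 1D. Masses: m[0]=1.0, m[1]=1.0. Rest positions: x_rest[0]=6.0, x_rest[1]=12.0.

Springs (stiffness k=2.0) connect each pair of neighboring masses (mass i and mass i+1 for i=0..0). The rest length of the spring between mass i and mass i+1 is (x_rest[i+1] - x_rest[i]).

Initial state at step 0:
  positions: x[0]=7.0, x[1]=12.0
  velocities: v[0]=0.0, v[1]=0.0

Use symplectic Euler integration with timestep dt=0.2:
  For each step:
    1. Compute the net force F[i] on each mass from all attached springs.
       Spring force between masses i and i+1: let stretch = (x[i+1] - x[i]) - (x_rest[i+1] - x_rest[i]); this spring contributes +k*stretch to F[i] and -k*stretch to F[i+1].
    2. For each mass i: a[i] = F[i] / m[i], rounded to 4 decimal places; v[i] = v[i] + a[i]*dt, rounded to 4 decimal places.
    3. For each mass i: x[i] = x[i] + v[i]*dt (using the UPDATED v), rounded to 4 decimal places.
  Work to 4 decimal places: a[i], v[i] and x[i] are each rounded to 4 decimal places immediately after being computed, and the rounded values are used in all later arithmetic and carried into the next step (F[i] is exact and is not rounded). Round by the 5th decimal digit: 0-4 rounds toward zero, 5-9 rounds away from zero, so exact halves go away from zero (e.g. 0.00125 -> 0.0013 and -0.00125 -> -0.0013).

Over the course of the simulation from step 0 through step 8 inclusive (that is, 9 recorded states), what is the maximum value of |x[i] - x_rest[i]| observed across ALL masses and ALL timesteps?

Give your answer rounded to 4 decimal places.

Answer: 1.0065

Derivation:
Step 0: x=[7.0000 12.0000] v=[0.0000 0.0000]
Step 1: x=[6.9200 12.0800] v=[-0.4000 0.4000]
Step 2: x=[6.7728 12.2272] v=[-0.7360 0.7360]
Step 3: x=[6.5820 12.4180] v=[-0.9542 0.9542]
Step 4: x=[6.3780 12.6220] v=[-1.0198 1.0198]
Step 5: x=[6.1936 12.8064] v=[-0.9222 0.9222]
Step 6: x=[6.0582 12.9418] v=[-0.6771 0.6771]
Step 7: x=[5.9935 13.0065] v=[-0.3237 0.3237]
Step 8: x=[6.0098 12.9902] v=[0.0815 -0.0815]
Max displacement = 1.0065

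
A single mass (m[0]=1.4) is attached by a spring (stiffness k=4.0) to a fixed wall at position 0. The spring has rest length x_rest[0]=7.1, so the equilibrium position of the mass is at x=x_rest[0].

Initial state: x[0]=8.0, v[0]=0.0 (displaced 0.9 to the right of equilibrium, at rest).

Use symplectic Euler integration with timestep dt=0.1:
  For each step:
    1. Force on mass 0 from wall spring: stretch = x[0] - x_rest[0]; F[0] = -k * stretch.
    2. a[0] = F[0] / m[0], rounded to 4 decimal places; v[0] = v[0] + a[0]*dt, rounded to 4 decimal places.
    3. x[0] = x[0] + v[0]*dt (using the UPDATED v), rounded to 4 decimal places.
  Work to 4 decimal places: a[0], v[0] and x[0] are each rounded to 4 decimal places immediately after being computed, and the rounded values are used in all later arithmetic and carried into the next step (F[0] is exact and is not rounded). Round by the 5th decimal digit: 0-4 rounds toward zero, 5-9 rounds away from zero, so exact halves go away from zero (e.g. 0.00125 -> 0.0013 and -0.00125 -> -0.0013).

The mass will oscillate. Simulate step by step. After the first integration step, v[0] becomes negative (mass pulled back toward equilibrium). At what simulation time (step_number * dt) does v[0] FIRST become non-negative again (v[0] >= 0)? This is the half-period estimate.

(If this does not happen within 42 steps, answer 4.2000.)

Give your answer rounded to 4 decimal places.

Answer: 1.9000

Derivation:
Step 0: x=[8.0000] v=[0.0000]
Step 1: x=[7.9743] v=[-0.2571]
Step 2: x=[7.9236] v=[-0.5069]
Step 3: x=[7.8494] v=[-0.7422]
Step 4: x=[7.7538] v=[-0.9563]
Step 5: x=[7.6395] v=[-1.1431]
Step 6: x=[7.5098] v=[-1.2972]
Step 7: x=[7.3684] v=[-1.4143]
Step 8: x=[7.2193] v=[-1.4910]
Step 9: x=[7.0668] v=[-1.5251]
Step 10: x=[6.9152] v=[-1.5156]
Step 11: x=[6.7689] v=[-1.4628]
Step 12: x=[6.6321] v=[-1.3682]
Step 13: x=[6.5087] v=[-1.2345]
Step 14: x=[6.4021] v=[-1.0656]
Step 15: x=[6.3155] v=[-0.8662]
Step 16: x=[6.2513] v=[-0.6421]
Step 17: x=[6.2113] v=[-0.3996]
Step 18: x=[6.1967] v=[-0.1457]
Step 19: x=[6.2079] v=[0.1124]
First v>=0 after going negative at step 19, time=1.9000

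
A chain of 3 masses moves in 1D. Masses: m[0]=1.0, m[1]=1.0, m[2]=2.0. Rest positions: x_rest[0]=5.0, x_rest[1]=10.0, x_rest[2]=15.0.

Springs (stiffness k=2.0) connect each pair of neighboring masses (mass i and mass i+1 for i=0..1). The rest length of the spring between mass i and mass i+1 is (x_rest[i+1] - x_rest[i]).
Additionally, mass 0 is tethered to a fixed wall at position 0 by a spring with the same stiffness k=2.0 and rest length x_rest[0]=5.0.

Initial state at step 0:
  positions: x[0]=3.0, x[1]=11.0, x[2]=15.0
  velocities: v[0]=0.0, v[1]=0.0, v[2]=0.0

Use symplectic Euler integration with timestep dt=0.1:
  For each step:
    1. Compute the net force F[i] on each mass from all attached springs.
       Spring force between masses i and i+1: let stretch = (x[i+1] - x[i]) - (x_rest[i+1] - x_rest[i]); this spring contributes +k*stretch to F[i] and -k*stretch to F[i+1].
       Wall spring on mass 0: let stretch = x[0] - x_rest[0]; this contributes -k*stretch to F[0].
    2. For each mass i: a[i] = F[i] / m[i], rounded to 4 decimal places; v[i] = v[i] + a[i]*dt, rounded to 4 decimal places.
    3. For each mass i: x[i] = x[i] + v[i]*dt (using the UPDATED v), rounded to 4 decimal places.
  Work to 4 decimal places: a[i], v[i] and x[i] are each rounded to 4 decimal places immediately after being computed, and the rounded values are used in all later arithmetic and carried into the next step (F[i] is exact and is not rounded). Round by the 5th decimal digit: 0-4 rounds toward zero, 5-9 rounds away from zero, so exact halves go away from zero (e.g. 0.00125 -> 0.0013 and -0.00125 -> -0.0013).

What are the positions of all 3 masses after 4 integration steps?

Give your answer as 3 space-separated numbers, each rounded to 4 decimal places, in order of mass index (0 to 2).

Step 0: x=[3.0000 11.0000 15.0000] v=[0.0000 0.0000 0.0000]
Step 1: x=[3.1000 10.9200 15.0100] v=[1.0000 -0.8000 0.1000]
Step 2: x=[3.2944 10.7654 15.0291] v=[1.9440 -1.5460 0.1910]
Step 3: x=[3.5723 10.5467 15.0556] v=[2.7793 -2.1875 0.2646]
Step 4: x=[3.9183 10.2786 15.0870] v=[3.4597 -2.6806 0.3137]

Answer: 3.9183 10.2786 15.0870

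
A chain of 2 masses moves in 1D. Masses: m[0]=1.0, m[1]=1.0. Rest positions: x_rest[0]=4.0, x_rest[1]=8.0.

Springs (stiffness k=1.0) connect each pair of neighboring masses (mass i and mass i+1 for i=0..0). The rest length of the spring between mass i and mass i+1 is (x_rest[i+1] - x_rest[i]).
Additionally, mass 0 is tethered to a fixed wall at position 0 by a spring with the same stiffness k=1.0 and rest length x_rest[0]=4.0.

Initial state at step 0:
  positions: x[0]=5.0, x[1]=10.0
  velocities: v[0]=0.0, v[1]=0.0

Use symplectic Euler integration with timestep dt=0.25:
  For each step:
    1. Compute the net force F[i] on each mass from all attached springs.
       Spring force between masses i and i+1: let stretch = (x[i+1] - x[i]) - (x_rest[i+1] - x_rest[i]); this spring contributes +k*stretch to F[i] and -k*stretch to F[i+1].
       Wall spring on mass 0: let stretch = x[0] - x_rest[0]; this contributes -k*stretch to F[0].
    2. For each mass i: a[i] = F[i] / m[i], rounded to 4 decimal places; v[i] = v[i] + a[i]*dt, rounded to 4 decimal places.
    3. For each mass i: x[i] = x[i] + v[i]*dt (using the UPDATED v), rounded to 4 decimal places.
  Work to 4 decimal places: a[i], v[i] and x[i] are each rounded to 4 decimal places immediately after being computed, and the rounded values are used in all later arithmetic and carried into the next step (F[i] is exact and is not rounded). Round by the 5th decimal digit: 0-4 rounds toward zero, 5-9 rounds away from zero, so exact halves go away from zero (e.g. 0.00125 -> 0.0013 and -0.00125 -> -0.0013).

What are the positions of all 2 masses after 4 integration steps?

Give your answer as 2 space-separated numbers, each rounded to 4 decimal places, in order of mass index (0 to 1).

Step 0: x=[5.0000 10.0000] v=[0.0000 0.0000]
Step 1: x=[5.0000 9.9375] v=[0.0000 -0.2500]
Step 2: x=[4.9961 9.8164] v=[-0.0156 -0.4844]
Step 3: x=[4.9812 9.6440] v=[-0.0596 -0.6895]
Step 4: x=[4.9464 9.4302] v=[-0.1392 -0.8552]

Answer: 4.9464 9.4302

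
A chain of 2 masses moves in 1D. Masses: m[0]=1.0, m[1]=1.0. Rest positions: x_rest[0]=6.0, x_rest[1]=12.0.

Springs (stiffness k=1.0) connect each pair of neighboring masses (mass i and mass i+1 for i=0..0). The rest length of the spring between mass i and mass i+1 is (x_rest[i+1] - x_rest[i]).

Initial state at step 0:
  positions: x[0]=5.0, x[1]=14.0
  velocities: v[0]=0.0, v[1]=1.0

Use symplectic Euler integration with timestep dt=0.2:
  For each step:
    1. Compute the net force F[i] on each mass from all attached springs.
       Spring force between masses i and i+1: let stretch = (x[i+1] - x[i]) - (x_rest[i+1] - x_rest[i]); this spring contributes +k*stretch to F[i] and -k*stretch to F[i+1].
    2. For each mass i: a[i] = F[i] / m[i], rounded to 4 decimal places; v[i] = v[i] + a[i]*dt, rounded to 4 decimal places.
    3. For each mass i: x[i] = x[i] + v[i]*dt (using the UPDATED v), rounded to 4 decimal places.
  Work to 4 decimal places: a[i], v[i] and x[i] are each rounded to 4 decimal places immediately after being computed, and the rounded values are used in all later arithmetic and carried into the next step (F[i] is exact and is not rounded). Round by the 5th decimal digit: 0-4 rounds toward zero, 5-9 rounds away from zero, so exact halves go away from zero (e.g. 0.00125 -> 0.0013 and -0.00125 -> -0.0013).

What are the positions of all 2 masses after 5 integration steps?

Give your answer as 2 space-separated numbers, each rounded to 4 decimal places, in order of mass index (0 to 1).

Answer: 6.6319 13.3681

Derivation:
Step 0: x=[5.0000 14.0000] v=[0.0000 1.0000]
Step 1: x=[5.1200 14.0800] v=[0.6000 0.4000]
Step 2: x=[5.3584 14.0416] v=[1.1920 -0.1920]
Step 3: x=[5.7041 13.8959] v=[1.7286 -0.7286]
Step 4: x=[6.1375 13.6625] v=[2.1670 -1.1670]
Step 5: x=[6.6319 13.3681] v=[2.4720 -1.4720]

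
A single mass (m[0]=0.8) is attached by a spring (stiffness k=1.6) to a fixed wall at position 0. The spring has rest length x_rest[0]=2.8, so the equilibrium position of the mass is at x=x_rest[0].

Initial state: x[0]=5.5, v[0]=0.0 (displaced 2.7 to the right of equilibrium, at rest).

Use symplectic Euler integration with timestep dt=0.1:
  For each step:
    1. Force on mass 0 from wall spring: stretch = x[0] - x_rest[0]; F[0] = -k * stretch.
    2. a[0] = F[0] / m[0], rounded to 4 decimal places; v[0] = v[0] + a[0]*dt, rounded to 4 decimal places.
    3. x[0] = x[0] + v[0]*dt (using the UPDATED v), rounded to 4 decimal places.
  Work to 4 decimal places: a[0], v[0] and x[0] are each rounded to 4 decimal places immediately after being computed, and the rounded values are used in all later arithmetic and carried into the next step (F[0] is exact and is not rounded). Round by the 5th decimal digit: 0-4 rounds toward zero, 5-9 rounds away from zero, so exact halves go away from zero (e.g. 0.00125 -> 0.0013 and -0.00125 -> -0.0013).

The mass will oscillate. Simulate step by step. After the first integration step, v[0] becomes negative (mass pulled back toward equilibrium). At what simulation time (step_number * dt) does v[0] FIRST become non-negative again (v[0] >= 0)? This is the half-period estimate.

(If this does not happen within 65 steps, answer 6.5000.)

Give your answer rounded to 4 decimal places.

Step 0: x=[5.5000] v=[0.0000]
Step 1: x=[5.4460] v=[-0.5400]
Step 2: x=[5.3391] v=[-1.0692]
Step 3: x=[5.1814] v=[-1.5770]
Step 4: x=[4.9761] v=[-2.0533]
Step 5: x=[4.7273] v=[-2.4885]
Step 6: x=[4.4399] v=[-2.8740]
Step 7: x=[4.1197] v=[-3.2020]
Step 8: x=[3.7731] v=[-3.4659]
Step 9: x=[3.4071] v=[-3.6605]
Step 10: x=[3.0289] v=[-3.7819]
Step 11: x=[2.6461] v=[-3.8277]
Step 12: x=[2.2664] v=[-3.7969]
Step 13: x=[1.8974] v=[-3.6902]
Step 14: x=[1.5464] v=[-3.5097]
Step 15: x=[1.2205] v=[-3.2590]
Step 16: x=[0.9262] v=[-2.9431]
Step 17: x=[0.6694] v=[-2.5683]
Step 18: x=[0.4552] v=[-2.1422]
Step 19: x=[0.2879] v=[-1.6732]
Step 20: x=[0.1708] v=[-1.1708]
Step 21: x=[0.1063] v=[-0.6450]
Step 22: x=[0.0957] v=[-0.1063]
Step 23: x=[0.1392] v=[0.4346]
First v>=0 after going negative at step 23, time=2.3000

Answer: 2.3000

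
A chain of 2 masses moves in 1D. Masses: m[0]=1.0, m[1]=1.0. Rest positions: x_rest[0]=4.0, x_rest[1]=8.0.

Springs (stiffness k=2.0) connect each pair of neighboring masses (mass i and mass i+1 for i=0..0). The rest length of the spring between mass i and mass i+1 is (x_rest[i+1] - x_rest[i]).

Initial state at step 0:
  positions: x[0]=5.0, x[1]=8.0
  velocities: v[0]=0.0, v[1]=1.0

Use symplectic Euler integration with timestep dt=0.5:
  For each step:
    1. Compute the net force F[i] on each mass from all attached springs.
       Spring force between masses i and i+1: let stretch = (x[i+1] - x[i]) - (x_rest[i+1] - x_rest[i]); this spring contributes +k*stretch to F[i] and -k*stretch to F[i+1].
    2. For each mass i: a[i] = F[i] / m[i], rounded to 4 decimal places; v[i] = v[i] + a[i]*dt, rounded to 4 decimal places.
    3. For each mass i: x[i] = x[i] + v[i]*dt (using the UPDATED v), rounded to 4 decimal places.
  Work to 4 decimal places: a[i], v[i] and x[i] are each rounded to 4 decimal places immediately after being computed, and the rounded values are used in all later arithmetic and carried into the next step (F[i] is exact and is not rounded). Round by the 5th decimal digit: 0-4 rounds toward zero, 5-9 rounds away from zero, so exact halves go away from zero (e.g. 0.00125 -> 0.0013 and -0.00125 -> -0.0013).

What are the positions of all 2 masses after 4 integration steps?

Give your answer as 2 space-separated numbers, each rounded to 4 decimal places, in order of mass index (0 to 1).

Answer: 5.7500 9.2500

Derivation:
Step 0: x=[5.0000 8.0000] v=[0.0000 1.0000]
Step 1: x=[4.5000 9.0000] v=[-1.0000 2.0000]
Step 2: x=[4.2500 9.7500] v=[-0.5000 1.5000]
Step 3: x=[4.7500 9.7500] v=[1.0000 0.0000]
Step 4: x=[5.7500 9.2500] v=[2.0000 -1.0000]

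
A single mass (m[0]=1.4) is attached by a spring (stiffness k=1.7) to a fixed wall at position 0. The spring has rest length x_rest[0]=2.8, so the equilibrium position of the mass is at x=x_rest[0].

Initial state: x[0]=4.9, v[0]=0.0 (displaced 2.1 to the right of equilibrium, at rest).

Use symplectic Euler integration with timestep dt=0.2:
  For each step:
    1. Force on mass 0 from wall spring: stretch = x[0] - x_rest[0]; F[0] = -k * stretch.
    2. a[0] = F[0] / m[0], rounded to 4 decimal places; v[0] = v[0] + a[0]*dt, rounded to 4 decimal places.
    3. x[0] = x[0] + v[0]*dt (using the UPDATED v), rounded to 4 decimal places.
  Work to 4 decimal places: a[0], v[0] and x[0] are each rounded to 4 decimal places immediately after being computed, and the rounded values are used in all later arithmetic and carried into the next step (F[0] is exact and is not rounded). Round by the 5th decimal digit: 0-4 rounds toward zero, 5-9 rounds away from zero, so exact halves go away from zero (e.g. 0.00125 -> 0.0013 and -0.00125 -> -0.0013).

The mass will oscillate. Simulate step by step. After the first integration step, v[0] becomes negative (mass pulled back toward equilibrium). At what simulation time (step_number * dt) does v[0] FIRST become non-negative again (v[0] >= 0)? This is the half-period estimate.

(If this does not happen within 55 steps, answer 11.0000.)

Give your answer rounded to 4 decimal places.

Step 0: x=[4.9000] v=[0.0000]
Step 1: x=[4.7980] v=[-0.5100]
Step 2: x=[4.5990] v=[-0.9952]
Step 3: x=[4.3126] v=[-1.4321]
Step 4: x=[3.9527] v=[-1.7994]
Step 5: x=[3.5368] v=[-2.0793]
Step 6: x=[3.0852] v=[-2.2582]
Step 7: x=[2.6197] v=[-2.3275]
Step 8: x=[2.1630] v=[-2.2837]
Step 9: x=[1.7372] v=[-2.1290]
Step 10: x=[1.3630] v=[-1.8709]
Step 11: x=[1.0586] v=[-1.5219]
Step 12: x=[0.8388] v=[-1.0990]
Step 13: x=[0.7143] v=[-0.6227]
Step 14: x=[0.6911] v=[-0.1162]
Step 15: x=[0.7703] v=[0.3960]
First v>=0 after going negative at step 15, time=3.0000

Answer: 3.0000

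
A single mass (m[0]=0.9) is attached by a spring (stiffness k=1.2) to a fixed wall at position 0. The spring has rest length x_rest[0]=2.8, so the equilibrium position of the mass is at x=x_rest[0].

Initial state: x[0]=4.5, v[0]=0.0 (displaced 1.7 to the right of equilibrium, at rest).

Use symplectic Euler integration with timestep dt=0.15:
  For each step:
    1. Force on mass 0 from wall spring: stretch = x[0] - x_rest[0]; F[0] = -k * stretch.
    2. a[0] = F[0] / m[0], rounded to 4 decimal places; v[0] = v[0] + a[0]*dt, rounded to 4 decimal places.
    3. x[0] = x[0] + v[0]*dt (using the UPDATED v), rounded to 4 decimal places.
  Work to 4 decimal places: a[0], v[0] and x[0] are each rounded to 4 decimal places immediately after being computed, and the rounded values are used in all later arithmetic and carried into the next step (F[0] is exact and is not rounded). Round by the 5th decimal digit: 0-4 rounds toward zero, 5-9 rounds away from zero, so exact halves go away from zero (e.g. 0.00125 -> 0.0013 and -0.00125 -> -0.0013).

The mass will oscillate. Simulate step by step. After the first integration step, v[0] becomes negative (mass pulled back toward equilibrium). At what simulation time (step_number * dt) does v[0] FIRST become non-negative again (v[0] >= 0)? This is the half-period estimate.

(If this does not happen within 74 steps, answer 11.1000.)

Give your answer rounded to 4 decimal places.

Answer: 2.8500

Derivation:
Step 0: x=[4.5000] v=[0.0000]
Step 1: x=[4.4490] v=[-0.3400]
Step 2: x=[4.3485] v=[-0.6698]
Step 3: x=[4.2016] v=[-0.9795]
Step 4: x=[4.0126] v=[-1.2598]
Step 5: x=[3.7873] v=[-1.5023]
Step 6: x=[3.5323] v=[-1.6998]
Step 7: x=[3.2554] v=[-1.8463]
Step 8: x=[2.9648] v=[-1.9374]
Step 9: x=[2.6692] v=[-1.9704]
Step 10: x=[2.3776] v=[-1.9442]
Step 11: x=[2.0986] v=[-1.8597]
Step 12: x=[1.8407] v=[-1.7194]
Step 13: x=[1.6116] v=[-1.5275]
Step 14: x=[1.4181] v=[-1.2898]
Step 15: x=[1.2661] v=[-1.0134]
Step 16: x=[1.1601] v=[-0.7066]
Step 17: x=[1.1033] v=[-0.3786]
Step 18: x=[1.0974] v=[-0.0393]
Step 19: x=[1.1426] v=[0.3012]
First v>=0 after going negative at step 19, time=2.8500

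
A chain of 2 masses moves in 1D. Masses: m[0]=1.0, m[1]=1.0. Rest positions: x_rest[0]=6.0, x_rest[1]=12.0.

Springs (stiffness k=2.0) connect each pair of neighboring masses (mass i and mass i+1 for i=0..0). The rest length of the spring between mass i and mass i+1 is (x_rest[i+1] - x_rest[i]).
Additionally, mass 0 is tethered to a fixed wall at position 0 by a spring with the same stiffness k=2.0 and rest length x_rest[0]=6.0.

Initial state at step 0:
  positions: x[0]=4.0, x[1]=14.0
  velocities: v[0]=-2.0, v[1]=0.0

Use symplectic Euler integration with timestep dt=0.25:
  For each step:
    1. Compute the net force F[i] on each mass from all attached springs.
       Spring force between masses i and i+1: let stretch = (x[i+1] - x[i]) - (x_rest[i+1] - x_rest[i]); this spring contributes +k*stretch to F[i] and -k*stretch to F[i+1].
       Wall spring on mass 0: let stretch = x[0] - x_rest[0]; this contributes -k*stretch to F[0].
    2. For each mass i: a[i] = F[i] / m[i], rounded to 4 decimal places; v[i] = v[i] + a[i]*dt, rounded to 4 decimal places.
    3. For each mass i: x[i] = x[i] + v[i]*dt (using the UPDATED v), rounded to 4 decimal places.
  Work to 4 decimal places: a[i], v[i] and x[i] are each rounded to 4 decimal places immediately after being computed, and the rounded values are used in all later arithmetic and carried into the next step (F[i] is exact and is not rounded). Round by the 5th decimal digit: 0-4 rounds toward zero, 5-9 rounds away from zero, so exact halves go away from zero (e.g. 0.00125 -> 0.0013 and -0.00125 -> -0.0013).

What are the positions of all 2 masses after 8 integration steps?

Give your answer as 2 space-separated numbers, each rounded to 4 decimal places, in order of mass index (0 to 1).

Answer: 5.4033 10.7494

Derivation:
Step 0: x=[4.0000 14.0000] v=[-2.0000 0.0000]
Step 1: x=[4.2500 13.5000] v=[1.0000 -2.0000]
Step 2: x=[5.1250 12.5938] v=[3.5000 -3.6250]
Step 3: x=[6.2930 11.5040] v=[4.6719 -4.3594]
Step 4: x=[7.3257 10.5128] v=[4.1309 -3.9649]
Step 5: x=[7.8411 9.8732] v=[2.0616 -2.5585]
Step 6: x=[7.6304 9.7296] v=[-0.8429 -0.5746]
Step 7: x=[6.7283 10.0736] v=[-3.6085 1.3758]
Step 8: x=[5.4033 10.7494] v=[-5.3000 2.7032]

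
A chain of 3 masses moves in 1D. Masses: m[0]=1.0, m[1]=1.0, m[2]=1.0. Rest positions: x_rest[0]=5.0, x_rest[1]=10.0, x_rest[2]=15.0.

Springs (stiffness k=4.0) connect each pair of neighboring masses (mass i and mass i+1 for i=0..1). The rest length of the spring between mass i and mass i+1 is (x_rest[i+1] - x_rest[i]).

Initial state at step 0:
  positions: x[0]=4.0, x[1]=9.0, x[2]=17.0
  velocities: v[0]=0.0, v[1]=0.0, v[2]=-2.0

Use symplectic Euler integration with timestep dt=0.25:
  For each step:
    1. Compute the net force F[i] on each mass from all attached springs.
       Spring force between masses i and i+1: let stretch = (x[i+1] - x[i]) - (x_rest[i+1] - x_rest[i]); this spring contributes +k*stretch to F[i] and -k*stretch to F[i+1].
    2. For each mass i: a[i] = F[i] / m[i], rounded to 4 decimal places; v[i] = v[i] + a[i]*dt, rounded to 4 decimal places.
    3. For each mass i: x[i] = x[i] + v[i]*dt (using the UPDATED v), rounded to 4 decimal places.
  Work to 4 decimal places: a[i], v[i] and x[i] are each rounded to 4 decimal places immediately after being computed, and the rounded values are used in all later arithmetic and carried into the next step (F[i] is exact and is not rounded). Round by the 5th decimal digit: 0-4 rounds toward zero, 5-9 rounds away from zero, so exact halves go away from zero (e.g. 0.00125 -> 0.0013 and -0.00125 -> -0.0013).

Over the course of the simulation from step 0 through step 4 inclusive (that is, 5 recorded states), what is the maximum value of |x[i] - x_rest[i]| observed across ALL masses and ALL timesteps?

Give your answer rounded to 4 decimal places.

Step 0: x=[4.0000 9.0000 17.0000] v=[0.0000 0.0000 -2.0000]
Step 1: x=[4.0000 9.7500 15.7500] v=[0.0000 3.0000 -5.0000]
Step 2: x=[4.1875 10.5625 14.2500] v=[0.7500 3.2500 -6.0000]
Step 3: x=[4.7188 10.7031 13.0781] v=[2.1250 0.5625 -4.6875]
Step 4: x=[5.4961 9.9414 12.5625] v=[3.1093 -3.0468 -2.0625]
Max displacement = 2.4375

Answer: 2.4375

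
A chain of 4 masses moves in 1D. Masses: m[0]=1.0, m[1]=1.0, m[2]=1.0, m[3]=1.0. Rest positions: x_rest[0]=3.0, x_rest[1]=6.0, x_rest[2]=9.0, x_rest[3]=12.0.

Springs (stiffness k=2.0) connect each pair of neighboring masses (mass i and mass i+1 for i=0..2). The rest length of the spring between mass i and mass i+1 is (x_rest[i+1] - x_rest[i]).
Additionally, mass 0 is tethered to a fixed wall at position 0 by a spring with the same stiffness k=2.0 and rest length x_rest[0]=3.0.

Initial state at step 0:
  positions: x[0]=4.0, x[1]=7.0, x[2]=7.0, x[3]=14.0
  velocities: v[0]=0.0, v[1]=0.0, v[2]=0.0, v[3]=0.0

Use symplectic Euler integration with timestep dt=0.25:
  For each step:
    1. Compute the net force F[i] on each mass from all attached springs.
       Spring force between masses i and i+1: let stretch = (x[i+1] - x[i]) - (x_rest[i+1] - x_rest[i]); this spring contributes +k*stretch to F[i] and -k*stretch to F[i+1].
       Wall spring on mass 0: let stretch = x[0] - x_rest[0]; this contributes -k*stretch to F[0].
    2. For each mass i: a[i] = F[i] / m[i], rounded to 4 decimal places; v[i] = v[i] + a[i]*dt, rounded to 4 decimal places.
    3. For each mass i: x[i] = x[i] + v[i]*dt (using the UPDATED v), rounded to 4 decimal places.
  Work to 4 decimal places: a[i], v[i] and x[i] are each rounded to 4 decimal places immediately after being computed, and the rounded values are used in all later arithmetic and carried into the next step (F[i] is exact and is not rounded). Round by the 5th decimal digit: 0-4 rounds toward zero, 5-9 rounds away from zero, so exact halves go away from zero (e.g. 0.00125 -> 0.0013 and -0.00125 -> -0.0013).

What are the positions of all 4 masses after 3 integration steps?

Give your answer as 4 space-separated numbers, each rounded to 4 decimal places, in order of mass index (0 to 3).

Answer: 3.1992 5.5977 10.7364 11.7969

Derivation:
Step 0: x=[4.0000 7.0000 7.0000 14.0000] v=[0.0000 0.0000 0.0000 0.0000]
Step 1: x=[3.8750 6.6250 7.8750 13.5000] v=[-0.5000 -1.5000 3.5000 -2.0000]
Step 2: x=[3.6094 6.0625 9.2969 12.6719] v=[-1.0625 -2.2500 5.6875 -3.3125]
Step 3: x=[3.1992 5.5977 10.7364 11.7969] v=[-1.6407 -1.8594 5.7578 -3.5000]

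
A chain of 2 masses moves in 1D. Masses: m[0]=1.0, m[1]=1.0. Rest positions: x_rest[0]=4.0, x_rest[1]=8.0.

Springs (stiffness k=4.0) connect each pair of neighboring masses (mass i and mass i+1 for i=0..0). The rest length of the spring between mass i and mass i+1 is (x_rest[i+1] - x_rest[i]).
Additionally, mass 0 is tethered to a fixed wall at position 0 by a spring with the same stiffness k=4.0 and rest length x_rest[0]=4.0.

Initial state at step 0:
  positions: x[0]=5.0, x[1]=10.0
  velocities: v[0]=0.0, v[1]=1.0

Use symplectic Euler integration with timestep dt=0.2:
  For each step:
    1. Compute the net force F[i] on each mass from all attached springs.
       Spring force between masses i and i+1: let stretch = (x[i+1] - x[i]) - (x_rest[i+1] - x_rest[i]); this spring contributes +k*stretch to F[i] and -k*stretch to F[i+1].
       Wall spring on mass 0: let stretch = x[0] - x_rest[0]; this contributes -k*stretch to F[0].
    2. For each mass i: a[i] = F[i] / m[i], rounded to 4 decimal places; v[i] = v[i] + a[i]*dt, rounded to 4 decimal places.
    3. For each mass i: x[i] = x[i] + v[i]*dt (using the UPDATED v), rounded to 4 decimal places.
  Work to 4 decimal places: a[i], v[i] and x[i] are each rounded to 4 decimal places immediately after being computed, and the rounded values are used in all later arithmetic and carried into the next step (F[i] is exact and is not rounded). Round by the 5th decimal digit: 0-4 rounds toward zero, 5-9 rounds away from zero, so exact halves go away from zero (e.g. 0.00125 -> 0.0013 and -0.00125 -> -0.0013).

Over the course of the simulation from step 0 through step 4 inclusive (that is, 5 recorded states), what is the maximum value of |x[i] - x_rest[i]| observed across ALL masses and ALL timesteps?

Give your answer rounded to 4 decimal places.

Answer: 2.0400

Derivation:
Step 0: x=[5.0000 10.0000] v=[0.0000 1.0000]
Step 1: x=[5.0000 10.0400] v=[0.0000 0.2000]
Step 2: x=[5.0064 9.9136] v=[0.0320 -0.6320]
Step 3: x=[4.9969 9.6420] v=[-0.0474 -1.3578]
Step 4: x=[4.9311 9.2672] v=[-0.3288 -1.8739]
Max displacement = 2.0400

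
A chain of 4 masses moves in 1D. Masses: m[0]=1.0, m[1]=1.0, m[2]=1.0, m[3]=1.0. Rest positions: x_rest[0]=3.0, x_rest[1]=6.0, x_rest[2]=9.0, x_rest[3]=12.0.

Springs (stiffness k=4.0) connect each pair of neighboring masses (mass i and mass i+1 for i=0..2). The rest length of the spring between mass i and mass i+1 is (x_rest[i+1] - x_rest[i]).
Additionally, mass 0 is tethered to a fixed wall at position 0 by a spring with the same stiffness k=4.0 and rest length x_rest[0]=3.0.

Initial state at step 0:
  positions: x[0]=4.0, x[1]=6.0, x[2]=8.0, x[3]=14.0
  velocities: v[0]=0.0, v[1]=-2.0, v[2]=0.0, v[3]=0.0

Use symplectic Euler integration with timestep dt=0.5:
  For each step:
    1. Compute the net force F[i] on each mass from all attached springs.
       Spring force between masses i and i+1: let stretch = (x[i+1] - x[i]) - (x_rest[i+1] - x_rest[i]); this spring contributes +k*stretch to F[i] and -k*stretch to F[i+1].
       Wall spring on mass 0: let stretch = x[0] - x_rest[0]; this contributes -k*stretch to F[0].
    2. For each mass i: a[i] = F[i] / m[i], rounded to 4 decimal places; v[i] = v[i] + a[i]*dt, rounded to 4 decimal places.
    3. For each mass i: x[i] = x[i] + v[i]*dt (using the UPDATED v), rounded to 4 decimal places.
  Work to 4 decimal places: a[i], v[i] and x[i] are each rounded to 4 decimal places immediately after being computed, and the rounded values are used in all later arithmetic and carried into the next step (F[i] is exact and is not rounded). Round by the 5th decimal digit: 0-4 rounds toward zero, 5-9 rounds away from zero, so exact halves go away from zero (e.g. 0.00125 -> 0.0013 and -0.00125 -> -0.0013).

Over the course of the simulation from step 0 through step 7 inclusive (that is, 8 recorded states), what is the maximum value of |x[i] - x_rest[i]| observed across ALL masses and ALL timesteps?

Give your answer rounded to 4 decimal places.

Step 0: x=[4.0000 6.0000 8.0000 14.0000] v=[0.0000 -2.0000 0.0000 0.0000]
Step 1: x=[2.0000 5.0000 12.0000 11.0000] v=[-4.0000 -2.0000 8.0000 -6.0000]
Step 2: x=[1.0000 8.0000 8.0000 12.0000] v=[-2.0000 6.0000 -8.0000 2.0000]
Step 3: x=[6.0000 4.0000 8.0000 12.0000] v=[10.0000 -8.0000 0.0000 0.0000]
Step 4: x=[3.0000 6.0000 8.0000 11.0000] v=[-6.0000 4.0000 0.0000 -2.0000]
Step 5: x=[0.0000 7.0000 9.0000 10.0000] v=[-6.0000 2.0000 2.0000 -2.0000]
Step 6: x=[4.0000 3.0000 9.0000 11.0000] v=[8.0000 -8.0000 0.0000 2.0000]
Step 7: x=[3.0000 6.0000 5.0000 13.0000] v=[-2.0000 6.0000 -8.0000 4.0000]
Max displacement = 4.0000

Answer: 4.0000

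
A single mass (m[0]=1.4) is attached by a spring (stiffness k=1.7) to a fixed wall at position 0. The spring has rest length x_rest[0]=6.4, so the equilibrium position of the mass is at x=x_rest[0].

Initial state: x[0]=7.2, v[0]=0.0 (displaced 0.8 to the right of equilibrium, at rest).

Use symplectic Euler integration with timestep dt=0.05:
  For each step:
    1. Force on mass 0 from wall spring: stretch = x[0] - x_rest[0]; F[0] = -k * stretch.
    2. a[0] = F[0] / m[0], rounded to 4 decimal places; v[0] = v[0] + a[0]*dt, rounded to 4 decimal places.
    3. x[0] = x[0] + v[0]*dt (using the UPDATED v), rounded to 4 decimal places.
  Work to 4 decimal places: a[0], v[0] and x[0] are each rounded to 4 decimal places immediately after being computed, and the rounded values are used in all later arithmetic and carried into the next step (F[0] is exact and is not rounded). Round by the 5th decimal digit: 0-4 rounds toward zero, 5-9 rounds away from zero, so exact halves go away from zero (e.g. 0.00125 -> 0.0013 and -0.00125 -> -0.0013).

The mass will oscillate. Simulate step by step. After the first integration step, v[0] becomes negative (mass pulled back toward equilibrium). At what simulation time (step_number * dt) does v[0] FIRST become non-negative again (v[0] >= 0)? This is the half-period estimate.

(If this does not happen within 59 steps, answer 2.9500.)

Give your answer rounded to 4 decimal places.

Answer: 2.9000

Derivation:
Step 0: x=[7.2000] v=[0.0000]
Step 1: x=[7.1976] v=[-0.0486]
Step 2: x=[7.1928] v=[-0.0970]
Step 3: x=[7.1855] v=[-0.1451]
Step 4: x=[7.1759] v=[-0.1928]
Step 5: x=[7.1639] v=[-0.2399]
Step 6: x=[7.1496] v=[-0.2863]
Step 7: x=[7.1330] v=[-0.3318]
Step 8: x=[7.1142] v=[-0.3763]
Step 9: x=[7.0932] v=[-0.4197]
Step 10: x=[7.0701] v=[-0.4618]
Step 11: x=[7.0450] v=[-0.5025]
Step 12: x=[7.0179] v=[-0.5417]
Step 13: x=[6.9889] v=[-0.5792]
Step 14: x=[6.9582] v=[-0.6150]
Step 15: x=[6.9258] v=[-0.6489]
Step 16: x=[6.8918] v=[-0.6808]
Step 17: x=[6.8563] v=[-0.7107]
Step 18: x=[6.8194] v=[-0.7384]
Step 19: x=[6.7812] v=[-0.7639]
Step 20: x=[6.7419] v=[-0.7870]
Step 21: x=[6.7015] v=[-0.8078]
Step 22: x=[6.6602] v=[-0.8261]
Step 23: x=[6.6181] v=[-0.8419]
Step 24: x=[6.5753] v=[-0.8551]
Step 25: x=[6.5320] v=[-0.8657]
Step 26: x=[6.4883] v=[-0.8737]
Step 27: x=[6.4443] v=[-0.8791]
Step 28: x=[6.4002] v=[-0.8818]
Step 29: x=[6.3561] v=[-0.8818]
Step 30: x=[6.3121] v=[-0.8791]
Step 31: x=[6.2684] v=[-0.8738]
Step 32: x=[6.2251] v=[-0.8658]
Step 33: x=[6.1823] v=[-0.8552]
Step 34: x=[6.1402] v=[-0.8420]
Step 35: x=[6.0989] v=[-0.8262]
Step 36: x=[6.0585] v=[-0.8079]
Step 37: x=[6.0191] v=[-0.7872]
Step 38: x=[5.9809] v=[-0.7641]
Step 39: x=[5.9440] v=[-0.7387]
Step 40: x=[5.9085] v=[-0.7110]
Step 41: x=[5.8744] v=[-0.6812]
Step 42: x=[5.8419] v=[-0.6493]
Step 43: x=[5.8111] v=[-0.6154]
Step 44: x=[5.7821] v=[-0.5796]
Step 45: x=[5.7550] v=[-0.5421]
Step 46: x=[5.7299] v=[-0.5029]
Step 47: x=[5.7068] v=[-0.4622]
Step 48: x=[5.6858] v=[-0.4201]
Step 49: x=[5.6670] v=[-0.3767]
Step 50: x=[5.6504] v=[-0.3322]
Step 51: x=[5.6361] v=[-0.2867]
Step 52: x=[5.6241] v=[-0.2403]
Step 53: x=[5.6144] v=[-0.1932]
Step 54: x=[5.6071] v=[-0.1455]
Step 55: x=[5.6022] v=[-0.0974]
Step 56: x=[5.5998] v=[-0.0490]
Step 57: x=[5.5998] v=[-0.0004]
Step 58: x=[5.6022] v=[0.0482]
First v>=0 after going negative at step 58, time=2.9000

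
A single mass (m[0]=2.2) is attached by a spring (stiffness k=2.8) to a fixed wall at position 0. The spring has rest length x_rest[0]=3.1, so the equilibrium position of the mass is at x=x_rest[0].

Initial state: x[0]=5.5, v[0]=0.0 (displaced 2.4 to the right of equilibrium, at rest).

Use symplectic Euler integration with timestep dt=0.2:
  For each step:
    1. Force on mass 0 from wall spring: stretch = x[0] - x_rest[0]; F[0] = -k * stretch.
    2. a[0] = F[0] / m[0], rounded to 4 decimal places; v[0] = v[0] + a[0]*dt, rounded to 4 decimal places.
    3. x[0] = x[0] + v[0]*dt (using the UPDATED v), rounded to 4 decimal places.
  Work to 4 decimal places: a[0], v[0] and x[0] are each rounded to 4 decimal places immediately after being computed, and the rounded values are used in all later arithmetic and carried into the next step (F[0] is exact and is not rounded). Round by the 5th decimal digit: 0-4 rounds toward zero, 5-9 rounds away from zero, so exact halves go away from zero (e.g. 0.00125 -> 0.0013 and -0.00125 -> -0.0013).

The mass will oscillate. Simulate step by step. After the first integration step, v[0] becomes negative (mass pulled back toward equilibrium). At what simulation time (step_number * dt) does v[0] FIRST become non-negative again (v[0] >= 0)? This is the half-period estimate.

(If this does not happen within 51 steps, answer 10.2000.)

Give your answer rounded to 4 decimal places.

Step 0: x=[5.5000] v=[0.0000]
Step 1: x=[5.3778] v=[-0.6109]
Step 2: x=[5.1397] v=[-1.1907]
Step 3: x=[4.7977] v=[-1.7099]
Step 4: x=[4.3693] v=[-2.1420]
Step 5: x=[3.8763] v=[-2.4651]
Step 6: x=[3.3438] v=[-2.6627]
Step 7: x=[2.7988] v=[-2.7248]
Step 8: x=[2.2692] v=[-2.6481]
Step 9: x=[1.7819] v=[-2.4366]
Step 10: x=[1.3617] v=[-2.1011]
Step 11: x=[1.0300] v=[-1.6586]
Step 12: x=[0.8037] v=[-1.1317]
Step 13: x=[0.6943] v=[-0.5472]
Step 14: x=[0.7073] v=[0.0652]
First v>=0 after going negative at step 14, time=2.8000

Answer: 2.8000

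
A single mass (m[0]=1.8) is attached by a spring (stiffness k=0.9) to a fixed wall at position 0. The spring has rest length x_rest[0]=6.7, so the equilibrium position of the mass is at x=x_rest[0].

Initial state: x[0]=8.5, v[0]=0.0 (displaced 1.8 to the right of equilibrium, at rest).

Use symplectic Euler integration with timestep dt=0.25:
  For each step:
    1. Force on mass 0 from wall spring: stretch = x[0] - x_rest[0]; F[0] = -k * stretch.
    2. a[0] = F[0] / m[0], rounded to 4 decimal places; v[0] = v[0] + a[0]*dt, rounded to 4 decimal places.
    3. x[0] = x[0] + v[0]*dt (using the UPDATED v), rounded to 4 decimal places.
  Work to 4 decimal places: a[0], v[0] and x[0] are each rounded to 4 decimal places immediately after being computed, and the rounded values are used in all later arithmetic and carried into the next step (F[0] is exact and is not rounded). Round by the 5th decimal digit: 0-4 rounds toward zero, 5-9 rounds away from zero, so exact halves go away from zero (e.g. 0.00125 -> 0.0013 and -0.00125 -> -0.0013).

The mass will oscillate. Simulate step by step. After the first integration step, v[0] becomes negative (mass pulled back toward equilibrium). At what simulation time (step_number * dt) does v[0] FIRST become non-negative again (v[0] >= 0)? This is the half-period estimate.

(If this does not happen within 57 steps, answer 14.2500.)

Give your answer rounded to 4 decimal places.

Step 0: x=[8.5000] v=[0.0000]
Step 1: x=[8.4438] v=[-0.2250]
Step 2: x=[8.3331] v=[-0.4430]
Step 3: x=[8.1713] v=[-0.6472]
Step 4: x=[7.9635] v=[-0.8311]
Step 5: x=[7.7162] v=[-0.9891]
Step 6: x=[7.4372] v=[-1.1161]
Step 7: x=[7.1351] v=[-1.2083]
Step 8: x=[6.8194] v=[-1.2627]
Step 9: x=[6.5000] v=[-1.2776]
Step 10: x=[6.1869] v=[-1.2526]
Step 11: x=[5.8898] v=[-1.1885]
Step 12: x=[5.6180] v=[-1.0872]
Step 13: x=[5.3800] v=[-0.9520]
Step 14: x=[5.1833] v=[-0.7870]
Step 15: x=[5.0340] v=[-0.5974]
Step 16: x=[4.9367] v=[-0.3892]
Step 17: x=[4.8945] v=[-0.1688]
Step 18: x=[4.9087] v=[0.0569]
First v>=0 after going negative at step 18, time=4.5000

Answer: 4.5000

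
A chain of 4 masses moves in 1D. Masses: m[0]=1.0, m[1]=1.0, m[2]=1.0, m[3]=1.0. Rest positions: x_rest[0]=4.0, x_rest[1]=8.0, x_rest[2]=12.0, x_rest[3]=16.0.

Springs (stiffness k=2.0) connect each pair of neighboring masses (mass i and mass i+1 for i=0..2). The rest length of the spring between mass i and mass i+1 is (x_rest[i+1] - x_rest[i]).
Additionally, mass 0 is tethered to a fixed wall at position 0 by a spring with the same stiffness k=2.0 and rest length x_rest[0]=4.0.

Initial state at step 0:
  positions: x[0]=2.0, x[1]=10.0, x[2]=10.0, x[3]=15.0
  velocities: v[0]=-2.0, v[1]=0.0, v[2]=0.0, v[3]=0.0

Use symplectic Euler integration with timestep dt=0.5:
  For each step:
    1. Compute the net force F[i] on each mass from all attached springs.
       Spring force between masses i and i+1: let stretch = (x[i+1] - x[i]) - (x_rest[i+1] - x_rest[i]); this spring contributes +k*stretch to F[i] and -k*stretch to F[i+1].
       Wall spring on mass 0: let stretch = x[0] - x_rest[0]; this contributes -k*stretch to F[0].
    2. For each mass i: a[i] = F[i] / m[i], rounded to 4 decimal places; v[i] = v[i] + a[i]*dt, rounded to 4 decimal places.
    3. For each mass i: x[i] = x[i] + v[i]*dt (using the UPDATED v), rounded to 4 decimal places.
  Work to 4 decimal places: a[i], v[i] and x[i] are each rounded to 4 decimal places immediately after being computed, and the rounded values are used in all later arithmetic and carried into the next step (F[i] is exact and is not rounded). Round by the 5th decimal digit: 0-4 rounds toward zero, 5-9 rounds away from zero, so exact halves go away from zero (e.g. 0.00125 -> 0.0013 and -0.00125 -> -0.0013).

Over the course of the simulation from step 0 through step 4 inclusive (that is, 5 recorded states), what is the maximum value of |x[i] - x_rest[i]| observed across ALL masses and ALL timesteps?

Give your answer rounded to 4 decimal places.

Step 0: x=[2.0000 10.0000 10.0000 15.0000] v=[-2.0000 0.0000 0.0000 0.0000]
Step 1: x=[4.0000 6.0000 12.5000 14.5000] v=[4.0000 -8.0000 5.0000 -1.0000]
Step 2: x=[5.0000 4.2500 12.7500 15.0000] v=[2.0000 -3.5000 0.5000 1.0000]
Step 3: x=[3.1250 7.1250 9.8750 16.3750] v=[-3.7500 5.7500 -5.7500 2.7500]
Step 4: x=[1.6875 9.3750 8.8750 16.5000] v=[-2.8750 4.5000 -2.0000 0.2500]
Max displacement = 3.7500

Answer: 3.7500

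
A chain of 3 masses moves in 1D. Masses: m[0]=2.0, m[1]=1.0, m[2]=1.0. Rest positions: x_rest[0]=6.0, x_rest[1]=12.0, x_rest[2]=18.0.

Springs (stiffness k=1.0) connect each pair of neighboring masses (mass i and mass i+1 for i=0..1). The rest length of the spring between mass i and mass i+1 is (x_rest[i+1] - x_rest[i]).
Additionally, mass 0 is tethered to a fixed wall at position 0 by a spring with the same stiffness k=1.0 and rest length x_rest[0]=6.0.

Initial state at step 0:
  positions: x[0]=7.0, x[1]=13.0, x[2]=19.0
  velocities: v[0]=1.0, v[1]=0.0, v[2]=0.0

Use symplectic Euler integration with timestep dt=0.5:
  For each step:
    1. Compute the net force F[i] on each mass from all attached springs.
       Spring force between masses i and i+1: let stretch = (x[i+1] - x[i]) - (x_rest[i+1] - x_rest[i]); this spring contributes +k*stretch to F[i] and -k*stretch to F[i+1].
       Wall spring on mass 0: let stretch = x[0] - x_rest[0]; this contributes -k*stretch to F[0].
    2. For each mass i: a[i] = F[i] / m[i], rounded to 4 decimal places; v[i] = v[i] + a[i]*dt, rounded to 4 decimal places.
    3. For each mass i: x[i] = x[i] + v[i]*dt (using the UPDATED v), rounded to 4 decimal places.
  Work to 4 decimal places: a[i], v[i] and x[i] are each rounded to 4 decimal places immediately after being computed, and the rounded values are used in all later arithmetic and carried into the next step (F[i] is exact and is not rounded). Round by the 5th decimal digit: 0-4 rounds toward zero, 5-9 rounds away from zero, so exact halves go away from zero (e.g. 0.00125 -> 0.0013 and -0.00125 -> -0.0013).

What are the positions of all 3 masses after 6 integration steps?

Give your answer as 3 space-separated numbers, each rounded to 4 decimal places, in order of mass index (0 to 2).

Step 0: x=[7.0000 13.0000 19.0000] v=[1.0000 0.0000 0.0000]
Step 1: x=[7.3750 13.0000 19.0000] v=[0.7500 0.0000 0.0000]
Step 2: x=[7.5313 13.0938 19.0000] v=[0.3125 0.1875 0.0000]
Step 3: x=[7.4415 13.2735 19.0235] v=[-0.1797 0.3594 0.0469]
Step 4: x=[7.1505 13.4327 19.1095] v=[-0.5821 0.3184 0.1719]
Step 5: x=[6.7509 13.4406 19.2763] v=[-0.7992 0.0157 0.3335]
Step 6: x=[6.3437 13.2350 19.4842] v=[-0.8145 -0.4113 0.4157]

Answer: 6.3437 13.2350 19.4842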